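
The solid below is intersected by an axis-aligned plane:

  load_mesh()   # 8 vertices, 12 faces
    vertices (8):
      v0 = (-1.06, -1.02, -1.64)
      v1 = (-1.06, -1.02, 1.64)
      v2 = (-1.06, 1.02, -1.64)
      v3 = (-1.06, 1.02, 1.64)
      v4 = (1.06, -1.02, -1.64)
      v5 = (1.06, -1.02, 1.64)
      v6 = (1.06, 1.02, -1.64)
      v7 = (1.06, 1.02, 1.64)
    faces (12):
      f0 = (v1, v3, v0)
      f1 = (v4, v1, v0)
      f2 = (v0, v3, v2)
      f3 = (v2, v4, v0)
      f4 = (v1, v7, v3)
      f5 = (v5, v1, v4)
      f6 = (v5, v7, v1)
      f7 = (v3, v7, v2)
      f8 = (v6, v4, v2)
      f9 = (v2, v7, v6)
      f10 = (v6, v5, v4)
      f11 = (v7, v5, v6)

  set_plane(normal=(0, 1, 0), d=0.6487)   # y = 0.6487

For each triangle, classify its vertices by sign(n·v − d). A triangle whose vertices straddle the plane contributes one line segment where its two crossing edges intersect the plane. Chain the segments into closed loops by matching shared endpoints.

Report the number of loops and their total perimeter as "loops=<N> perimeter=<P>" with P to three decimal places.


loops=1 perimeter=10.800

Straddling triangles (8 of 12):
  (v1,v3,v0) [-+-] → (-1.06, 0.6487, 1.64)–(-1.06, 0.6487, 1.04301)  len=0.5970
  (v0,v3,v2) [-++] → (-1.06, 0.6487, 1.04301)–(-1.06, 0.6487, -1.64)  len=2.6830
  (v2,v4,v0) [+--] → (-0.674139, 0.6487, -1.64)–(-1.06, 0.6487, -1.64)  len=0.3859
  (v1,v7,v3) [-++] → (0.674139, 0.6487, 1.64)–(-1.06, 0.6487, 1.64)  len=1.7341
  (v5,v7,v1) [-+-] → (1.06, 0.6487, 1.64)–(0.674139, 0.6487, 1.64)  len=0.3859
  (v6,v4,v2) [+-+] → (1.06, 0.6487, -1.64)–(-0.674139, 0.6487, -1.64)  len=1.7341
  (v6,v5,v4) [+--] → (1.06, 0.6487, -1.04301)–(1.06, 0.6487, -1.64)  len=0.5970
  (v7,v5,v6) [+-+] → (1.06, 0.6487, 1.64)–(1.06, 0.6487, -1.04301)  len=2.6830

Chained into 1 loop(s):
  loop 1: 8 segments, perimeter = 10.8000
Total perimeter = 10.800


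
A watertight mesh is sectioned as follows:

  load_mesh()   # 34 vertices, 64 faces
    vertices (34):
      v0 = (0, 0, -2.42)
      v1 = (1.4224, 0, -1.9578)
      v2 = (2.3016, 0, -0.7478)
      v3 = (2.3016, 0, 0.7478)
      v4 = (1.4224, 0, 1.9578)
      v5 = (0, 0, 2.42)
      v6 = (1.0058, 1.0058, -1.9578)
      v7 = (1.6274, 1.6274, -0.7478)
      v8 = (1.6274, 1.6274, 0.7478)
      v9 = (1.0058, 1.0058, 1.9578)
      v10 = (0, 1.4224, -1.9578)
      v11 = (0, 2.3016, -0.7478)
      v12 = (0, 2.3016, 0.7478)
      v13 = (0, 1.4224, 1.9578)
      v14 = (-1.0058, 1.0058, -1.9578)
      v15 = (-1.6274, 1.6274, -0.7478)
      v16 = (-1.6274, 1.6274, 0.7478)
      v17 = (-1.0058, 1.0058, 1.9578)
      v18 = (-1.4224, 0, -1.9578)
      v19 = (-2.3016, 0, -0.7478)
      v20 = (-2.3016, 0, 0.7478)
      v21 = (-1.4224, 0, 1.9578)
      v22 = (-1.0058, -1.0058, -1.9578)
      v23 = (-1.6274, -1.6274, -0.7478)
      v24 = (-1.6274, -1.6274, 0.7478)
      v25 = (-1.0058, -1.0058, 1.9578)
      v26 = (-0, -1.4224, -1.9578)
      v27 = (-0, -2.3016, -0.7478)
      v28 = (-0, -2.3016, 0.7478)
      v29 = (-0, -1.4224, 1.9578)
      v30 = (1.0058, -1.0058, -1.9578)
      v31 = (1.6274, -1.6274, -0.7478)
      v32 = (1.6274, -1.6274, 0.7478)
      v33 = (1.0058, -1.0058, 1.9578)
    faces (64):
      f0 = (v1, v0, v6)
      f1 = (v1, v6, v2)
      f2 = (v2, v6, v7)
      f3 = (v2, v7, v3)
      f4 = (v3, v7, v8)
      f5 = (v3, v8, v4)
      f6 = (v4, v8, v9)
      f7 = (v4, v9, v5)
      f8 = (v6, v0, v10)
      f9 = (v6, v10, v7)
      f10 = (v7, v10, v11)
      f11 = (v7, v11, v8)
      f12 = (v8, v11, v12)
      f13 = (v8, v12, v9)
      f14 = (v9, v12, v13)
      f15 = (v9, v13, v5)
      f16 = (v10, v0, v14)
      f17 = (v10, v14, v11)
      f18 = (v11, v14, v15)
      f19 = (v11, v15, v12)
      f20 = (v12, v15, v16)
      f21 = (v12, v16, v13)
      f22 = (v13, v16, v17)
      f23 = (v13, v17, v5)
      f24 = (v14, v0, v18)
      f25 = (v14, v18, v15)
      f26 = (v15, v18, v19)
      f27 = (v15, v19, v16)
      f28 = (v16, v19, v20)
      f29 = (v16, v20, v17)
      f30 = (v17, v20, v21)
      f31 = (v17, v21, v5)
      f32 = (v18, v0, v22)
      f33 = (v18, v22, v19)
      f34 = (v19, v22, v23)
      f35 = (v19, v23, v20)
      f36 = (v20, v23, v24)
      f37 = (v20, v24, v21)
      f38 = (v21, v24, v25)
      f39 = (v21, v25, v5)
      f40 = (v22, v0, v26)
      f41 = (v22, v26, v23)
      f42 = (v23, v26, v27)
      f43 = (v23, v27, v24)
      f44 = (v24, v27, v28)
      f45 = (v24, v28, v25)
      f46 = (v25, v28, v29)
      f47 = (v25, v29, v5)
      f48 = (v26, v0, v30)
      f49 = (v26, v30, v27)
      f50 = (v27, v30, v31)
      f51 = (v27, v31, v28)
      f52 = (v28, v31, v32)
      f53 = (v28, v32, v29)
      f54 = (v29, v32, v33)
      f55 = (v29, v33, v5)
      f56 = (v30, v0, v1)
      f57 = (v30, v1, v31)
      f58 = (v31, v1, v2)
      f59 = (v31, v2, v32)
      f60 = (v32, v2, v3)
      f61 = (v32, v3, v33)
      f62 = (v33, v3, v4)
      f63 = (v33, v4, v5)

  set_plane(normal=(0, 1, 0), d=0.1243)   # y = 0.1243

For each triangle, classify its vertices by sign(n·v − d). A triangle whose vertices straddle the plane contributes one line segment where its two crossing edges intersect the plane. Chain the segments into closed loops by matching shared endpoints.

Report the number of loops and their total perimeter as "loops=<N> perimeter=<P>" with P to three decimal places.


loops=1 perimeter=14.719

Straddling triangles (20 of 64):
  (v1,v0,v6) [--+] → (0.1243, 0.1243, -2.36288)–(1.37092, 0.1243, -1.9578)  len=1.3108
  (v1,v6,v2) [-+-] → (1.37092, 0.1243, -1.9578)–(2.14146, 0.1243, -0.897336)  len=1.3108
  (v2,v6,v7) [-++] → (2.14146, 0.1243, -0.897336)–(2.2501, 0.1243, -0.7478)  len=0.1848
  (v2,v7,v3) [-+-] → (2.2501, 0.1243, -0.7478)–(2.2501, 0.1243, 0.633567)  len=1.3814
  (v3,v7,v8) [-++] → (2.2501, 0.1243, 0.633567)–(2.2501, 0.1243, 0.7478)  len=0.1142
  (v3,v8,v4) [-+-] → (2.2501, 0.1243, 0.7478)–(1.43806, 0.1243, 1.86538)  len=1.3815
  (v4,v8,v9) [-++] → (1.43806, 0.1243, 1.86538)–(1.37092, 0.1243, 1.9578)  len=0.1142
  (v4,v9,v5) [-+-] → (1.37092, 0.1243, 1.9578)–(0.1243, 0.1243, 2.36288)  len=1.3108
  (v6,v0,v10) [+-+] → (0.1243, 0.1243, -2.36288)–(0, 0.1243, -2.37961)  len=0.1254
  (v9,v13,v5) [++-] → (0, 0.1243, 2.37961)–(0.1243, 0.1243, 2.36288)  len=0.1254
  (v10,v0,v14) [+-+] → (0, 0.1243, -2.37961)–(-0.1243, 0.1243, -2.36288)  len=0.1254
  (v13,v17,v5) [++-] → (-0.1243, 0.1243, 2.36288)–(0, 0.1243, 2.37961)  len=0.1254
  (v14,v0,v18) [+--] → (-0.1243, 0.1243, -2.36288)–(-1.37092, 0.1243, -1.9578)  len=1.3108
  (v14,v18,v15) [+-+] → (-1.37092, 0.1243, -1.9578)–(-1.43806, 0.1243, -1.86538)  len=0.1142
  (v15,v18,v19) [+--] → (-1.43806, 0.1243, -1.86538)–(-2.2501, 0.1243, -0.7478)  len=1.3815
  (v15,v19,v16) [+-+] → (-2.2501, 0.1243, -0.7478)–(-2.2501, 0.1243, -0.633567)  len=0.1142
  (v16,v19,v20) [+--] → (-2.2501, 0.1243, -0.633567)–(-2.2501, 0.1243, 0.7478)  len=1.3814
  (v16,v20,v17) [+-+] → (-2.2501, 0.1243, 0.7478)–(-2.14146, 0.1243, 0.897336)  len=0.1848
  (v17,v20,v21) [+--] → (-2.14146, 0.1243, 0.897336)–(-1.37092, 0.1243, 1.9578)  len=1.3108
  (v17,v21,v5) [+--] → (-1.37092, 0.1243, 1.9578)–(-0.1243, 0.1243, 2.36288)  len=1.3108

Chained into 1 loop(s):
  loop 1: 20 segments, perimeter = 14.7187
Total perimeter = 14.719


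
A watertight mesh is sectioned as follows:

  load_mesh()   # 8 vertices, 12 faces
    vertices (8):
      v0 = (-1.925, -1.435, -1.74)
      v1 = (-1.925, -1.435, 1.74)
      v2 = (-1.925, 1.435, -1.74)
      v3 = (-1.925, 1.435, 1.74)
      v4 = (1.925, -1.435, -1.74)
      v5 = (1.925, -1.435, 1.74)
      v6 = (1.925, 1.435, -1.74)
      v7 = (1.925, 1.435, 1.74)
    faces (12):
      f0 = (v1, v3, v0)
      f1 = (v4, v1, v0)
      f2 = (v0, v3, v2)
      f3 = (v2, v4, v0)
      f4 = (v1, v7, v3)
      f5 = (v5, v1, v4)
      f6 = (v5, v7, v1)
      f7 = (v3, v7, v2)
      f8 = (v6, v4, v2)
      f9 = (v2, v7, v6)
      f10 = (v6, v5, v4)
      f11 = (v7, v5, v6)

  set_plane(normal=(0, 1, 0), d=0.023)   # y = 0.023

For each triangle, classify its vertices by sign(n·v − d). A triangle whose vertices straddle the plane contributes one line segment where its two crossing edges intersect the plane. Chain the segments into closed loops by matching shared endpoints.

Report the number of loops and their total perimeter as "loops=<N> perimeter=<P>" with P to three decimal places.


loops=1 perimeter=14.660

Straddling triangles (8 of 12):
  (v1,v3,v0) [-+-] → (-1.925, 0.023, 1.74)–(-1.925, 0.023, 0.0278885)  len=1.7121
  (v0,v3,v2) [-++] → (-1.925, 0.023, 0.0278885)–(-1.925, 0.023, -1.74)  len=1.7679
  (v2,v4,v0) [+--] → (-0.0308537, 0.023, -1.74)–(-1.925, 0.023, -1.74)  len=1.8941
  (v1,v7,v3) [-++] → (0.0308537, 0.023, 1.74)–(-1.925, 0.023, 1.74)  len=1.9559
  (v5,v7,v1) [-+-] → (1.925, 0.023, 1.74)–(0.0308537, 0.023, 1.74)  len=1.8941
  (v6,v4,v2) [+-+] → (1.925, 0.023, -1.74)–(-0.0308537, 0.023, -1.74)  len=1.9559
  (v6,v5,v4) [+--] → (1.925, 0.023, -0.0278885)–(1.925, 0.023, -1.74)  len=1.7121
  (v7,v5,v6) [+-+] → (1.925, 0.023, 1.74)–(1.925, 0.023, -0.0278885)  len=1.7679

Chained into 1 loop(s):
  loop 1: 8 segments, perimeter = 14.6600
Total perimeter = 14.660


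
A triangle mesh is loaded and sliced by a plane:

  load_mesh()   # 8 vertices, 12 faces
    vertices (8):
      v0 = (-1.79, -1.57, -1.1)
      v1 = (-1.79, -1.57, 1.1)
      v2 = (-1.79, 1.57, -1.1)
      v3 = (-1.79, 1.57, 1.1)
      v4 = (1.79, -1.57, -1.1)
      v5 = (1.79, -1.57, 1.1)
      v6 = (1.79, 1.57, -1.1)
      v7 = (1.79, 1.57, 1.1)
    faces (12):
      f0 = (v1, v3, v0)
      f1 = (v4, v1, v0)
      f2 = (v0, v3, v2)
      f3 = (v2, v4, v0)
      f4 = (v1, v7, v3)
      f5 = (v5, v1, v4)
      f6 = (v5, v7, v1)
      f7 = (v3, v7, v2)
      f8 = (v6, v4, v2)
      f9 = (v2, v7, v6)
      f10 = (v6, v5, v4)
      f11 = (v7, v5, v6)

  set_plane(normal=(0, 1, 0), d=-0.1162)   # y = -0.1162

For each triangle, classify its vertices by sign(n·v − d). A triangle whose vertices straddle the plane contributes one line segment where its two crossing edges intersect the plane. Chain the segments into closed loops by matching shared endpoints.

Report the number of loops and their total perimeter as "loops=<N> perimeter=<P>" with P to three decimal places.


Straddling triangles (8 of 12):
  (v1,v3,v0) [-+-] → (-1.79, -0.1162, 1.1)–(-1.79, -0.1162, -0.081414)  len=1.1814
  (v0,v3,v2) [-++] → (-1.79, -0.1162, -0.081414)–(-1.79, -0.1162, -1.1)  len=1.0186
  (v2,v4,v0) [+--] → (0.132483, -0.1162, -1.1)–(-1.79, -0.1162, -1.1)  len=1.9225
  (v1,v7,v3) [-++] → (-0.132483, -0.1162, 1.1)–(-1.79, -0.1162, 1.1)  len=1.6575
  (v5,v7,v1) [-+-] → (1.79, -0.1162, 1.1)–(-0.132483, -0.1162, 1.1)  len=1.9225
  (v6,v4,v2) [+-+] → (1.79, -0.1162, -1.1)–(0.132483, -0.1162, -1.1)  len=1.6575
  (v6,v5,v4) [+--] → (1.79, -0.1162, 0.081414)–(1.79, -0.1162, -1.1)  len=1.1814
  (v7,v5,v6) [+-+] → (1.79, -0.1162, 1.1)–(1.79, -0.1162, 0.081414)  len=1.0186

Chained into 1 loop(s):
  loop 1: 8 segments, perimeter = 11.5600
Total perimeter = 11.560

loops=1 perimeter=11.560


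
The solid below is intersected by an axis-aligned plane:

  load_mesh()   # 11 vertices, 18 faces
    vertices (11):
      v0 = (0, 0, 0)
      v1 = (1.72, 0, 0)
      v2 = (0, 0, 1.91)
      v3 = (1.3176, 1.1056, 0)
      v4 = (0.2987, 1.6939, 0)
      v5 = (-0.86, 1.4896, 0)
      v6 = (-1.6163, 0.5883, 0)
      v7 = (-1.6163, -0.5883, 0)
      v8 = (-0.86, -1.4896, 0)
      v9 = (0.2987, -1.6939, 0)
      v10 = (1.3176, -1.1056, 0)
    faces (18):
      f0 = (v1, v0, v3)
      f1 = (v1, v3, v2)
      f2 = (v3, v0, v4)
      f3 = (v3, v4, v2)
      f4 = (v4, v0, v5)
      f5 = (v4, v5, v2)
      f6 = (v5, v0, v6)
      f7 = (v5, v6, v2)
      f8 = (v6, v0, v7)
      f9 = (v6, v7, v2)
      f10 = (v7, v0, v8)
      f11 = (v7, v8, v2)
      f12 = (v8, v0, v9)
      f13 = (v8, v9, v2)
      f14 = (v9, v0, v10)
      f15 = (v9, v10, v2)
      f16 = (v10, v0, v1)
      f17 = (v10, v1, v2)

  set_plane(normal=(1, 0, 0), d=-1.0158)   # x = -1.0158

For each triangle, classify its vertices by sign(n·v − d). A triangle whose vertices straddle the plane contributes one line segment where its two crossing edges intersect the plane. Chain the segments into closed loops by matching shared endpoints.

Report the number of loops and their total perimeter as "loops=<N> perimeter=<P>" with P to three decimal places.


loops=1 perimeter=5.694

Straddling triangles (6 of 18):
  (v5,v0,v6) [++-] → (-1.0158, 0.36973, 0)–(-1.0158, 1.30393, 0)  len=0.9342
  (v5,v6,v2) [+-+] → (-1.0158, 1.30393, 0)–(-1.0158, 0.36973, 0.709618)  len=1.1732
  (v6,v0,v7) [-+-] → (-1.0158, 0.36973, 0)–(-1.0158, -0.36973, 0)  len=0.7395
  (v6,v7,v2) [--+] → (-1.0158, -0.36973, 0.709618)–(-1.0158, 0.36973, 0.709618)  len=0.7395
  (v7,v0,v8) [-++] → (-1.0158, -0.36973, 0)–(-1.0158, -1.30393, 0)  len=0.9342
  (v7,v8,v2) [-++] → (-1.0158, -1.30393, 0)–(-1.0158, -0.36973, 0.709618)  len=1.1732

Chained into 1 loop(s):
  loop 1: 6 segments, perimeter = 5.6936
Total perimeter = 5.694


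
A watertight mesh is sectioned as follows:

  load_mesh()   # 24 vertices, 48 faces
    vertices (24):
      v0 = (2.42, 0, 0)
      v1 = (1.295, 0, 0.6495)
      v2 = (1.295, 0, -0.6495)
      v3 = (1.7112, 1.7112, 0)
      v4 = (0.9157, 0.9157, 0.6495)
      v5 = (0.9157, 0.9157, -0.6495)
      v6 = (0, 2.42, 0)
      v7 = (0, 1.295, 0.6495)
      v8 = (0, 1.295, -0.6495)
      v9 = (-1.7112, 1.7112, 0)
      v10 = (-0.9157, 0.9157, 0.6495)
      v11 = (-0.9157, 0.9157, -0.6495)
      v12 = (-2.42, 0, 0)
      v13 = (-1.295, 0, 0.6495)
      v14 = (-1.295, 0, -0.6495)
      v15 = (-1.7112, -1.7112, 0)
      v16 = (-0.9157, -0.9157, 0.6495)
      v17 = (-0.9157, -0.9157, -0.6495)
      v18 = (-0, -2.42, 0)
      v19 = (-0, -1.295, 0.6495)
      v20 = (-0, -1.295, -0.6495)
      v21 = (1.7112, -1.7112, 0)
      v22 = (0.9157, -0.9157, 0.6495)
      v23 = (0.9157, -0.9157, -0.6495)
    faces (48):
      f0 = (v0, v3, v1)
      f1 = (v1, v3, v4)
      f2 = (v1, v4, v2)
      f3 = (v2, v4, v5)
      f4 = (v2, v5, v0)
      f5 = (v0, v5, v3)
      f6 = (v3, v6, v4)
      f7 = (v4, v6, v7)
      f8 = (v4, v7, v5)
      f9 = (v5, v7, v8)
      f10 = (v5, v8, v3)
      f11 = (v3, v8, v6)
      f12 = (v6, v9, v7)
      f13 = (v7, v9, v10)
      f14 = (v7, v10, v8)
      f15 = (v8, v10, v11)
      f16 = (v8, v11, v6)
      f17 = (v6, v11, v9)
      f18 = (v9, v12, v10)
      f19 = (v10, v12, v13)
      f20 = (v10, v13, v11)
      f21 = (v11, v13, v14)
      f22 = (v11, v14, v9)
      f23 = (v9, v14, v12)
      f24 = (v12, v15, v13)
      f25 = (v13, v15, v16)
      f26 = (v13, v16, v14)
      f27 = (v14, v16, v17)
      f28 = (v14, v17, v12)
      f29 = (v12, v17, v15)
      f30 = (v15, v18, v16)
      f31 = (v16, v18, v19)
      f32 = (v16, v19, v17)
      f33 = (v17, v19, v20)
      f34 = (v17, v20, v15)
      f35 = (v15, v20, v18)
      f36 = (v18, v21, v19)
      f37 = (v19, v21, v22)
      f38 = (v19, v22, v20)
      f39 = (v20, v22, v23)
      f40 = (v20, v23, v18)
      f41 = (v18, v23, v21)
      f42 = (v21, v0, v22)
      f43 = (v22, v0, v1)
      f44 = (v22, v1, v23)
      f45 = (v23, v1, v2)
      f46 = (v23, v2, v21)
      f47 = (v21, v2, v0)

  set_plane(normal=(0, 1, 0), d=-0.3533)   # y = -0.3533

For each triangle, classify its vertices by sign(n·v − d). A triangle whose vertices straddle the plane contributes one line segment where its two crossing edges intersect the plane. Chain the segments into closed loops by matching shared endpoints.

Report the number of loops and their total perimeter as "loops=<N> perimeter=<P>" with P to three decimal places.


loops=2 perimeter=7.794

Straddling triangles (12 of 48):
  (v12,v15,v13) [+-+] → (-2.27366, -0.3533, 0)–(-1.38093, -0.3533, 0.515402)  len=1.0308
  (v13,v15,v16) [+--] → (-1.38093, -0.3533, 0.515402)–(-1.14866, -0.3533, 0.6495)  len=0.2682
  (v13,v16,v14) [+-+] → (-1.14866, -0.3533, 0.6495)–(-1.14866, -0.3533, -0.148313)  len=0.7978
  (v14,v16,v17) [+--] → (-1.14866, -0.3533, -0.148313)–(-1.14866, -0.3533, -0.6495)  len=0.5012
  (v14,v17,v12) [+-+] → (-1.14866, -0.3533, -0.6495)–(-1.8396, -0.3533, -0.250593)  len=0.7978
  (v12,v17,v15) [+--] → (-1.8396, -0.3533, -0.250593)–(-2.27366, -0.3533, 0)  len=0.5012
  (v21,v0,v22) [-+-] → (2.27366, -0.3533, 0)–(1.8396, -0.3533, 0.250593)  len=0.5012
  (v22,v0,v1) [-++] → (1.8396, -0.3533, 0.250593)–(1.14866, -0.3533, 0.6495)  len=0.7978
  (v22,v1,v23) [-+-] → (1.14866, -0.3533, 0.6495)–(1.14866, -0.3533, 0.148313)  len=0.5012
  (v23,v1,v2) [-++] → (1.14866, -0.3533, 0.148313)–(1.14866, -0.3533, -0.6495)  len=0.7978
  (v23,v2,v21) [-+-] → (1.14866, -0.3533, -0.6495)–(1.38093, -0.3533, -0.515402)  len=0.2682
  (v21,v2,v0) [-++] → (1.38093, -0.3533, -0.515402)–(2.27366, -0.3533, 0)  len=1.0308

Chained into 2 loop(s):
  loop 1: 6 segments, perimeter = 3.8971
  loop 2: 6 segments, perimeter = 3.8971
Total perimeter = 7.794


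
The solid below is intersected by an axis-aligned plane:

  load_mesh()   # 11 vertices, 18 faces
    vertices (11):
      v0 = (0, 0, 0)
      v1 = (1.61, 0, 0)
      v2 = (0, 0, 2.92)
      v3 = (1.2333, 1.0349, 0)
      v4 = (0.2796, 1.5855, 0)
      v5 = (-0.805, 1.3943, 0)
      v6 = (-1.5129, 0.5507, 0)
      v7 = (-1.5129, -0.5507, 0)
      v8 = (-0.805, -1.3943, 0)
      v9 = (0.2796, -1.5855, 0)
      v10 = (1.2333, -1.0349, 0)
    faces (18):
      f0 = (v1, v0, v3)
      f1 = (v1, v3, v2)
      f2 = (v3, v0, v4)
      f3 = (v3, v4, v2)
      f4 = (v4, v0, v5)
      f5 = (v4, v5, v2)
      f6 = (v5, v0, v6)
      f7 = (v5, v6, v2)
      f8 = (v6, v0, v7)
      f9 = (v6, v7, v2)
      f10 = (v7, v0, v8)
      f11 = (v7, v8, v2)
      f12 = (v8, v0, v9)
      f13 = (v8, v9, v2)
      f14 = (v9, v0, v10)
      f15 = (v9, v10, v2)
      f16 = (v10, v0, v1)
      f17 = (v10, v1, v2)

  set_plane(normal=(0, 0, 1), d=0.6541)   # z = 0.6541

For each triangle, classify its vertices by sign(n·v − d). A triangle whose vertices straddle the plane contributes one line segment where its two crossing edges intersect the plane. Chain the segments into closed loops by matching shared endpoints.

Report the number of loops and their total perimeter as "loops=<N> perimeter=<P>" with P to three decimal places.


Straddling triangles (9 of 18):
  (v1,v3,v2) [--+] → (0.957032, 0.803075, 0.6541)–(1.24935, 0, 0.6541)  len=0.8546
  (v3,v4,v2) [--+] → (0.216968, 1.23034, 0.6541)–(0.957032, 0.803075, 0.6541)  len=0.8545
  (v4,v5,v2) [--+] → (-0.624674, 1.08197, 0.6541)–(0.216968, 1.23034, 0.6541)  len=0.8546
  (v5,v6,v2) [--+] → (-1.174, 0.427339, 0.6541)–(-0.624674, 1.08197, 0.6541)  len=0.8546
  (v6,v7,v2) [--+] → (-1.174, -0.427339, 0.6541)–(-1.174, 0.427339, 0.6541)  len=0.8547
  (v7,v8,v2) [--+] → (-0.624674, -1.08197, 0.6541)–(-1.174, -0.427339, 0.6541)  len=0.8546
  (v8,v9,v2) [--+] → (0.216968, -1.23034, 0.6541)–(-0.624674, -1.08197, 0.6541)  len=0.8546
  (v9,v10,v2) [--+] → (0.957032, -0.803075, 0.6541)–(0.216968, -1.23034, 0.6541)  len=0.8545
  (v10,v1,v2) [--+] → (1.24935, 0, 0.6541)–(0.957032, -0.803075, 0.6541)  len=0.8546

Chained into 1 loop(s):
  loop 1: 9 segments, perimeter = 7.6914
Total perimeter = 7.691

loops=1 perimeter=7.691


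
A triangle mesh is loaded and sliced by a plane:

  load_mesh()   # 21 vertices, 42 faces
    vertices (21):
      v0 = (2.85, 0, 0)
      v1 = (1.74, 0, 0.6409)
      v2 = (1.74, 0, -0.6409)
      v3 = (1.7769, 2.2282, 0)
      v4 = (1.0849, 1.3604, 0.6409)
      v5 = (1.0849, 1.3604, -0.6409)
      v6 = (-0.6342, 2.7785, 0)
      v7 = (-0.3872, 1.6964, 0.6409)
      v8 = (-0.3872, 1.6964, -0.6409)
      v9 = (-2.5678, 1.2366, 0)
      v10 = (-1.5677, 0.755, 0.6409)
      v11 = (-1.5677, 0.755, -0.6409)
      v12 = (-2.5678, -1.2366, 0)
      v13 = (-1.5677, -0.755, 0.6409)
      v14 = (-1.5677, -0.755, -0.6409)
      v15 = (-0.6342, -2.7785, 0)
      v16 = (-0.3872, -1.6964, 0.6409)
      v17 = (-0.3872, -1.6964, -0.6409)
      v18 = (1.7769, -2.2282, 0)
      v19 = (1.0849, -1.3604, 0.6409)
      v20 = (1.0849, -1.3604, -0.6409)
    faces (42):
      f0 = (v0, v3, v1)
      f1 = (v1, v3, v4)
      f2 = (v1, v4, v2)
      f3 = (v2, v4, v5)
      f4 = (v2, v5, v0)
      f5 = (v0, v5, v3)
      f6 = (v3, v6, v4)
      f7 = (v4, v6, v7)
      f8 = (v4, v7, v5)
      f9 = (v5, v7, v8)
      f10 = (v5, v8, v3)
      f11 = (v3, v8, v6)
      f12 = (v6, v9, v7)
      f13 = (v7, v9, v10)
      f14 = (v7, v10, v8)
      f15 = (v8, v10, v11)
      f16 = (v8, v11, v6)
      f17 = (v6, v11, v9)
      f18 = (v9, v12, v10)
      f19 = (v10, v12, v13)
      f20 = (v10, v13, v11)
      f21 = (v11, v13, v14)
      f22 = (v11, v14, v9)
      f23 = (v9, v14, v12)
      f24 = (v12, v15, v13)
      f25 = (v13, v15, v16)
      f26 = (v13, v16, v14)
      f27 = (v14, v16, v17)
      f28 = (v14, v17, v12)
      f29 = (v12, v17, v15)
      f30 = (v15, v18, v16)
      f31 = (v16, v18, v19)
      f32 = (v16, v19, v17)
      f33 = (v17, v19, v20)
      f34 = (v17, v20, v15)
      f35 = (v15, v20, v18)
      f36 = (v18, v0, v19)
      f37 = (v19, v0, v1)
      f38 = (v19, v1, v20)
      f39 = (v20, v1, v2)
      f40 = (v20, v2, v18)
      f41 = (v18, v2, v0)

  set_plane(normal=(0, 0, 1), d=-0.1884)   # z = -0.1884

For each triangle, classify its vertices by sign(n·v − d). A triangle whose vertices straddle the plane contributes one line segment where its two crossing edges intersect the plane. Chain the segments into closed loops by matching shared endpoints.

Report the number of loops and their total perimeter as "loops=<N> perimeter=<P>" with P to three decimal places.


loops=2 perimeter=25.899

Straddling triangles (28 of 42):
  (v1,v4,v2) [++-] → (1.50874, 0.480247, -0.1884)–(1.74, 0, -0.1884)  len=0.5330
  (v2,v4,v5) [-+-] → (1.50874, 0.480247, -0.1884)–(1.0849, 1.3604, -0.1884)  len=0.9769
  (v2,v5,v0) [--+] → (2.33113, 0.399905, -0.1884)–(2.5237, 0, -0.1884)  len=0.4439
  (v0,v5,v3) [+-+] → (2.33113, 0.399905, -0.1884)–(1.57348, 1.9731, -0.1884)  len=1.7461
  (v4,v7,v5) [++-] → (0.56522, 1.47901, -0.1884)–(1.0849, 1.3604, -0.1884)  len=0.5330
  (v5,v7,v8) [-+-] → (0.56522, 1.47901, -0.1884)–(-0.3872, 1.6964, -0.1884)  len=0.9769
  (v5,v8,v3) [--+] → (1.14074, 2.07187, -0.1884)–(1.57348, 1.9731, -0.1884)  len=0.4439
  (v3,v8,v6) [+-+] → (1.14074, 2.07187, -0.1884)–(-0.561591, 2.4604, -0.1884)  len=1.7461
  (v7,v10,v8) [++-] → (-0.803939, 1.36407, -0.1884)–(-0.3872, 1.6964, -0.1884)  len=0.5330
  (v8,v10,v11) [-+-] → (-0.803939, 1.36407, -0.1884)–(-1.5677, 0.755, -0.1884)  len=0.9769
  (v8,v11,v6) [--+] → (-0.908613, 2.18367, -0.1884)–(-0.561591, 2.4604, -0.1884)  len=0.4439
  (v6,v11,v9) [+-+] → (-0.908613, 2.18367, -0.1884)–(-2.27381, 1.09503, -0.1884)  len=1.7461
  (v10,v13,v11) [++-] → (-1.5677, 0.221941, -0.1884)–(-1.5677, 0.755, -0.1884)  len=0.5331
  (v11,v13,v14) [-+-] → (-1.5677, 0.221941, -0.1884)–(-1.5677, -0.755, -0.1884)  len=0.9769
  (v11,v14,v9) [--+] → (-2.27381, 0.651146, -0.1884)–(-2.27381, 1.09503, -0.1884)  len=0.4439
  (v9,v14,v12) [+-+] → (-2.27381, 0.651146, -0.1884)–(-2.27381, -1.09503, -0.1884)  len=1.7462
  (v13,v16,v14) [++-] → (-1.15096, -1.08733, -0.1884)–(-1.5677, -0.755, -0.1884)  len=0.5330
  (v14,v16,v17) [-+-] → (-1.15096, -1.08733, -0.1884)–(-0.3872, -1.6964, -0.1884)  len=0.9769
  (v14,v17,v12) [--+] → (-1.92679, -1.37176, -0.1884)–(-2.27381, -1.09503, -0.1884)  len=0.4439
  (v12,v17,v15) [+-+] → (-1.92679, -1.37176, -0.1884)–(-0.561591, -2.4604, -0.1884)  len=1.7461
  (v16,v19,v17) [++-] → (0.13248, -1.57779, -0.1884)–(-0.3872, -1.6964, -0.1884)  len=0.5330
  (v17,v19,v20) [-+-] → (0.13248, -1.57779, -0.1884)–(1.0849, -1.3604, -0.1884)  len=0.9769
  (v17,v20,v15) [--+] → (-0.128851, -2.36163, -0.1884)–(-0.561591, -2.4604, -0.1884)  len=0.4439
  (v15,v20,v18) [+-+] → (-0.128851, -2.36163, -0.1884)–(1.57348, -1.9731, -0.1884)  len=1.7461
  (v19,v1,v20) [++-] → (1.31616, -0.880153, -0.1884)–(1.0849, -1.3604, -0.1884)  len=0.5330
  (v20,v1,v2) [-+-] → (1.31616, -0.880153, -0.1884)–(1.74, 0, -0.1884)  len=0.9769
  (v20,v2,v18) [--+] → (1.76605, -1.57319, -0.1884)–(1.57348, -1.9731, -0.1884)  len=0.4439
  (v18,v2,v0) [+-+] → (1.76605, -1.57319, -0.1884)–(2.5237, 0, -0.1884)  len=1.7461

Chained into 2 loop(s):
  loop 1: 14 segments, perimeter = 10.5696
  loop 2: 14 segments, perimeter = 15.3299
Total perimeter = 25.899


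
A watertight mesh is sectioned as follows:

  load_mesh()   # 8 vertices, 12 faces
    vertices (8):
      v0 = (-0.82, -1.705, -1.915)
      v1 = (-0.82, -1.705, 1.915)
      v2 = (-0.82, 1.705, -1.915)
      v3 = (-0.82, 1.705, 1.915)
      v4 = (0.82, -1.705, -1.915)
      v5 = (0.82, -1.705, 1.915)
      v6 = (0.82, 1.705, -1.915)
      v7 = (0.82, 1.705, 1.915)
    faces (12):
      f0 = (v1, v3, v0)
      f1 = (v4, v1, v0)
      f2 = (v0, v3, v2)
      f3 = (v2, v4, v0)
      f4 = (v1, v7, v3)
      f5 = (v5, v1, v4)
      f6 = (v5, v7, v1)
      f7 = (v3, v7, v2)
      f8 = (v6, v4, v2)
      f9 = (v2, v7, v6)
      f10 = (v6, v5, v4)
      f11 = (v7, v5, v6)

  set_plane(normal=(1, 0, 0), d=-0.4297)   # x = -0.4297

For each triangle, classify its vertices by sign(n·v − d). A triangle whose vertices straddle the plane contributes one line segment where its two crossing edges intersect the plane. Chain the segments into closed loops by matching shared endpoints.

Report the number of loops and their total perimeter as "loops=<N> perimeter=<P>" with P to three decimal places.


loops=1 perimeter=14.480

Straddling triangles (8 of 12):
  (v4,v1,v0) [+--] → (-0.4297, -1.705, 1.00351)–(-0.4297, -1.705, -1.915)  len=2.9185
  (v2,v4,v0) [-+-] → (-0.4297, 0.893462, -1.915)–(-0.4297, -1.705, -1.915)  len=2.5985
  (v1,v7,v3) [-+-] → (-0.4297, -0.893462, 1.915)–(-0.4297, 1.705, 1.915)  len=2.5985
  (v5,v1,v4) [+-+] → (-0.4297, -1.705, 1.915)–(-0.4297, -1.705, 1.00351)  len=0.9115
  (v5,v7,v1) [++-] → (-0.4297, -0.893462, 1.915)–(-0.4297, -1.705, 1.915)  len=0.8115
  (v3,v7,v2) [-+-] → (-0.4297, 1.705, 1.915)–(-0.4297, 1.705, -1.00351)  len=2.9185
  (v6,v4,v2) [++-] → (-0.4297, 0.893462, -1.915)–(-0.4297, 1.705, -1.915)  len=0.8115
  (v2,v7,v6) [-++] → (-0.4297, 1.705, -1.00351)–(-0.4297, 1.705, -1.915)  len=0.9115

Chained into 1 loop(s):
  loop 1: 8 segments, perimeter = 14.4800
Total perimeter = 14.480


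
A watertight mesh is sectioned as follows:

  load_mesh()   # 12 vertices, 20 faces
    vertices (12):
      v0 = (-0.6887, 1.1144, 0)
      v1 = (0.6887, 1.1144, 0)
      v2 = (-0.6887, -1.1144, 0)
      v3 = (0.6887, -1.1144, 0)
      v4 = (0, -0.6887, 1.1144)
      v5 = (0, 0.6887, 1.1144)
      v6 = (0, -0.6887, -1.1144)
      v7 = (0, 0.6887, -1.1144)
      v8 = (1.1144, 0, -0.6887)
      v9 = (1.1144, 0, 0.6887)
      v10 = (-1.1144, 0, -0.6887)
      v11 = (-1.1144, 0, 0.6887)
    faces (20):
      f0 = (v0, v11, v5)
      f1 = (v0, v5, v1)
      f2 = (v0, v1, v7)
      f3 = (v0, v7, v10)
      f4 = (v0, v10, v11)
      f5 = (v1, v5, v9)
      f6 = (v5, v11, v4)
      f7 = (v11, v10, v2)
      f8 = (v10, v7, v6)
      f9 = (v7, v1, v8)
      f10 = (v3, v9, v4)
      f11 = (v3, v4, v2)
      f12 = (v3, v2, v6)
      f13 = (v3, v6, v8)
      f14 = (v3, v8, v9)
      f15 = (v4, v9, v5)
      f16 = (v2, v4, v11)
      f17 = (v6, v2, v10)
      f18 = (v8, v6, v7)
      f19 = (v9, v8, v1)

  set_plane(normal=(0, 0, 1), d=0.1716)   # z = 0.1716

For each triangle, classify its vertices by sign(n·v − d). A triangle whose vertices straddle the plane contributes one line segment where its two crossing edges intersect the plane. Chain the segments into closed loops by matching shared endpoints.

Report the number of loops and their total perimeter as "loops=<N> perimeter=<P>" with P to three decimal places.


loops=1 perimeter=7.113

Straddling triangles (10 of 20):
  (v0,v11,v5) [-++] → (-0.79477, 0.83673, 0.1716)–(-0.582651, 1.04885, 0.1716)  len=0.3000
  (v0,v5,v1) [-+-] → (-0.582651, 1.04885, 0.1716)–(0.582651, 1.04885, 0.1716)  len=1.1653
  (v0,v10,v11) [--+] → (-1.1144, 0, 0.1716)–(-0.79477, 0.83673, 0.1716)  len=0.8957
  (v1,v5,v9) [-++] → (0.582651, 1.04885, 0.1716)–(0.79477, 0.83673, 0.1716)  len=0.3000
  (v11,v10,v2) [+--] → (-1.1144, 0, 0.1716)–(-0.79477, -0.83673, 0.1716)  len=0.8957
  (v3,v9,v4) [-++] → (0.79477, -0.83673, 0.1716)–(0.582651, -1.04885, 0.1716)  len=0.3000
  (v3,v4,v2) [-+-] → (0.582651, -1.04885, 0.1716)–(-0.582651, -1.04885, 0.1716)  len=1.1653
  (v3,v8,v9) [--+] → (1.1144, 0, 0.1716)–(0.79477, -0.83673, 0.1716)  len=0.8957
  (v2,v4,v11) [-++] → (-0.582651, -1.04885, 0.1716)–(-0.79477, -0.83673, 0.1716)  len=0.3000
  (v9,v8,v1) [+--] → (1.1144, 0, 0.1716)–(0.79477, 0.83673, 0.1716)  len=0.8957

Chained into 1 loop(s):
  loop 1: 10 segments, perimeter = 7.1133
Total perimeter = 7.113


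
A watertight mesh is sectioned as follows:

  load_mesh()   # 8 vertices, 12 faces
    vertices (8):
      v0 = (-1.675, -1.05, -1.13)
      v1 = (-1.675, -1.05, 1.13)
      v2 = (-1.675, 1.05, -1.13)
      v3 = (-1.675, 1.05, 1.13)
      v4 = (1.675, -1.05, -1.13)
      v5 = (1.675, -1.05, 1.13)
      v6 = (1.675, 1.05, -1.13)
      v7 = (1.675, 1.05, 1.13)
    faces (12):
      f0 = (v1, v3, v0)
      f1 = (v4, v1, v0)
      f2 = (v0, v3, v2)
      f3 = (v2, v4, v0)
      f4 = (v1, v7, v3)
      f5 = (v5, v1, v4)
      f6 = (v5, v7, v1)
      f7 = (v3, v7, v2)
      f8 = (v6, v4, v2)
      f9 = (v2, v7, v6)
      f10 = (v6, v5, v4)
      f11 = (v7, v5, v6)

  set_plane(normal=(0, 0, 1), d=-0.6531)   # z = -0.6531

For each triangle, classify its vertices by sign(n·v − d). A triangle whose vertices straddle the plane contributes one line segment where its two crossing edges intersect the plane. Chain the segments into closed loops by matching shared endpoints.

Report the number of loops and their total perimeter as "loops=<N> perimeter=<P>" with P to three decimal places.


Straddling triangles (8 of 12):
  (v1,v3,v0) [++-] → (-1.675, -0.606863, -0.6531)–(-1.675, -1.05, -0.6531)  len=0.4431
  (v4,v1,v0) [-+-] → (0.968091, -1.05, -0.6531)–(-1.675, -1.05, -0.6531)  len=2.6431
  (v0,v3,v2) [-+-] → (-1.675, -0.606863, -0.6531)–(-1.675, 1.05, -0.6531)  len=1.6569
  (v5,v1,v4) [++-] → (0.968091, -1.05, -0.6531)–(1.675, -1.05, -0.6531)  len=0.7069
  (v3,v7,v2) [++-] → (-0.968091, 1.05, -0.6531)–(-1.675, 1.05, -0.6531)  len=0.7069
  (v2,v7,v6) [-+-] → (-0.968091, 1.05, -0.6531)–(1.675, 1.05, -0.6531)  len=2.6431
  (v6,v5,v4) [-+-] → (1.675, 0.606863, -0.6531)–(1.675, -1.05, -0.6531)  len=1.6569
  (v7,v5,v6) [++-] → (1.675, 0.606863, -0.6531)–(1.675, 1.05, -0.6531)  len=0.4431

Chained into 1 loop(s):
  loop 1: 8 segments, perimeter = 10.9000
Total perimeter = 10.900

loops=1 perimeter=10.900


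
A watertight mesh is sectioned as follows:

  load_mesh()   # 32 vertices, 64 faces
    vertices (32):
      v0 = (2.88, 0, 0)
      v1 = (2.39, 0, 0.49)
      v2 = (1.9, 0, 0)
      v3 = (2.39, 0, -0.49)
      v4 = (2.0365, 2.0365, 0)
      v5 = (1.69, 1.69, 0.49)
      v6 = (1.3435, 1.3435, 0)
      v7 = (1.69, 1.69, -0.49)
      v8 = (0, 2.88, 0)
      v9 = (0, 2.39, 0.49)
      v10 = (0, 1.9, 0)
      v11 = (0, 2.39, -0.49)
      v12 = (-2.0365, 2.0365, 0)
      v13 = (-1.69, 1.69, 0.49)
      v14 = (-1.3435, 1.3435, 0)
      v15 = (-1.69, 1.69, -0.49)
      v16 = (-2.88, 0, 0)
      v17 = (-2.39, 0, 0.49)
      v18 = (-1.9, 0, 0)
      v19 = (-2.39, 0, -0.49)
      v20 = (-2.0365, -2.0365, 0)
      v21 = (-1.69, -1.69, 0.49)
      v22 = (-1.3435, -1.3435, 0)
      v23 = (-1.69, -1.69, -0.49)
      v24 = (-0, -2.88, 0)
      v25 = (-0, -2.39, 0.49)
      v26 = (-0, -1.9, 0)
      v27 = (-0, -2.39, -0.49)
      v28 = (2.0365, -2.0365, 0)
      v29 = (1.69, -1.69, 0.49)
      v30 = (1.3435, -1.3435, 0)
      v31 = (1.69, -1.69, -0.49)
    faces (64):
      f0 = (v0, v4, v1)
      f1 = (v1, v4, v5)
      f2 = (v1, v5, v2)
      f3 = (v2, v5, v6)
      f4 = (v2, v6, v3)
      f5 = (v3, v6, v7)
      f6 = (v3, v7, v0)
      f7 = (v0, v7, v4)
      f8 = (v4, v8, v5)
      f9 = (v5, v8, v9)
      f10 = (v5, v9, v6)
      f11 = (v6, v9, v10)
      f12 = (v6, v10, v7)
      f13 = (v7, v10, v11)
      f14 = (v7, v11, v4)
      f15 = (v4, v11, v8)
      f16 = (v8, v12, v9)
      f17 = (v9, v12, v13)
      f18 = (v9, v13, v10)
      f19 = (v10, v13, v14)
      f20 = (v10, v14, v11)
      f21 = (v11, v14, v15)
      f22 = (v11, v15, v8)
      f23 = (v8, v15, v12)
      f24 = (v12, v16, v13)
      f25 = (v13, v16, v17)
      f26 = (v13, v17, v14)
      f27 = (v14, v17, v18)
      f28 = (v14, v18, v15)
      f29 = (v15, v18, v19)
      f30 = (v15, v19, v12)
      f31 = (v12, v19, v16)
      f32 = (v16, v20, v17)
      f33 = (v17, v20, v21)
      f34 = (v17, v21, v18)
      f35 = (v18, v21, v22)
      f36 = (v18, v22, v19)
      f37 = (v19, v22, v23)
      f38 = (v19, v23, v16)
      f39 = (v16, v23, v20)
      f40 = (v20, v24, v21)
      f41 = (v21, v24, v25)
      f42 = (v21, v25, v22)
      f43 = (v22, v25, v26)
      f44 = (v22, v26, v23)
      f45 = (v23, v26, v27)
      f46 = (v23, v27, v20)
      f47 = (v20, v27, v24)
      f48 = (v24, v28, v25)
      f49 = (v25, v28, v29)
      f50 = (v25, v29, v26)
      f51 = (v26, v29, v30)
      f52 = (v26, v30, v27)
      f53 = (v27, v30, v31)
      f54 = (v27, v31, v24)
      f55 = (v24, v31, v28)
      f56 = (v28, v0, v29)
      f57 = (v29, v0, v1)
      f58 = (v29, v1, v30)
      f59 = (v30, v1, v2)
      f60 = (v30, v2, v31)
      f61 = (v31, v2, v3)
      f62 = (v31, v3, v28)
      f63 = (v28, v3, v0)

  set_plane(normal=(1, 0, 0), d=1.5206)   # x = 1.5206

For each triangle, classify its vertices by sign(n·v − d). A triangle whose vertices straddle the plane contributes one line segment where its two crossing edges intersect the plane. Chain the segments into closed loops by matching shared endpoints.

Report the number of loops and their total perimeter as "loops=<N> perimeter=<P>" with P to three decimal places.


Straddling triangles (20 of 64):
  (v2,v5,v6) [++-] → (1.5206, 1.5206, 0.250444)–(1.5206, 0.915946, 0)  len=0.6545
  (v2,v6,v3) [+-+] → (1.5206, 0.915946, 0)–(1.5206, 1.11614, -0.0829231)  len=0.2167
  (v3,v6,v7) [+-+] → (1.5206, 1.11614, -0.0829231)–(1.5206, 1.5206, -0.250444)  len=0.4378
  (v4,v8,v5) [+-+] → (1.5206, 2.25018, 0)–(1.5206, 1.80928, 0.440884)  len=0.6235
  (v5,v8,v9) [+--] → (1.5206, 1.80928, 0.440884)–(1.5206, 1.76017, 0.49)  len=0.0695
  (v5,v9,v6) [+--] → (1.5206, 1.76017, 0.49)–(1.5206, 1.5206, 0.250444)  len=0.3388
  (v6,v10,v7) [--+] → (1.5206, 1.71105, -0.440884)–(1.5206, 1.5206, -0.250444)  len=0.2693
  (v7,v10,v11) [+--] → (1.5206, 1.71105, -0.440884)–(1.5206, 1.76017, -0.49)  len=0.0695
  (v7,v11,v4) [+-+] → (1.5206, 1.76017, -0.49)–(1.5206, 2.12605, -0.12413)  len=0.5174
  (v4,v11,v8) [+--] → (1.5206, 2.12605, -0.12413)–(1.5206, 2.25018, 0)  len=0.1755
  (v24,v28,v25) [-+-] → (1.5206, -2.25018, 0)–(1.5206, -2.12605, 0.12413)  len=0.1755
  (v25,v28,v29) [-++] → (1.5206, -2.12605, 0.12413)–(1.5206, -1.76017, 0.49)  len=0.5174
  (v25,v29,v26) [-+-] → (1.5206, -1.76017, 0.49)–(1.5206, -1.71105, 0.440884)  len=0.0695
  (v26,v29,v30) [-+-] → (1.5206, -1.71105, 0.440884)–(1.5206, -1.5206, 0.250444)  len=0.2693
  (v27,v30,v31) [--+] → (1.5206, -1.5206, -0.250444)–(1.5206, -1.76017, -0.49)  len=0.3388
  (v27,v31,v24) [-+-] → (1.5206, -1.76017, -0.49)–(1.5206, -1.80928, -0.440884)  len=0.0695
  (v24,v31,v28) [-++] → (1.5206, -1.80928, -0.440884)–(1.5206, -2.25018, 0)  len=0.6235
  (v29,v1,v30) [++-] → (1.5206, -1.11614, 0.0829231)–(1.5206, -1.5206, 0.250444)  len=0.4378
  (v30,v1,v2) [-++] → (1.5206, -1.11614, 0.0829231)–(1.5206, -0.915946, 0)  len=0.2167
  (v30,v2,v31) [-++] → (1.5206, -0.915946, 0)–(1.5206, -1.5206, -0.250444)  len=0.6545

Chained into 2 loop(s):
  loop 1: 10 segments, perimeter = 3.3725
  loop 2: 10 segments, perimeter = 3.3725
Total perimeter = 6.745

loops=2 perimeter=6.745


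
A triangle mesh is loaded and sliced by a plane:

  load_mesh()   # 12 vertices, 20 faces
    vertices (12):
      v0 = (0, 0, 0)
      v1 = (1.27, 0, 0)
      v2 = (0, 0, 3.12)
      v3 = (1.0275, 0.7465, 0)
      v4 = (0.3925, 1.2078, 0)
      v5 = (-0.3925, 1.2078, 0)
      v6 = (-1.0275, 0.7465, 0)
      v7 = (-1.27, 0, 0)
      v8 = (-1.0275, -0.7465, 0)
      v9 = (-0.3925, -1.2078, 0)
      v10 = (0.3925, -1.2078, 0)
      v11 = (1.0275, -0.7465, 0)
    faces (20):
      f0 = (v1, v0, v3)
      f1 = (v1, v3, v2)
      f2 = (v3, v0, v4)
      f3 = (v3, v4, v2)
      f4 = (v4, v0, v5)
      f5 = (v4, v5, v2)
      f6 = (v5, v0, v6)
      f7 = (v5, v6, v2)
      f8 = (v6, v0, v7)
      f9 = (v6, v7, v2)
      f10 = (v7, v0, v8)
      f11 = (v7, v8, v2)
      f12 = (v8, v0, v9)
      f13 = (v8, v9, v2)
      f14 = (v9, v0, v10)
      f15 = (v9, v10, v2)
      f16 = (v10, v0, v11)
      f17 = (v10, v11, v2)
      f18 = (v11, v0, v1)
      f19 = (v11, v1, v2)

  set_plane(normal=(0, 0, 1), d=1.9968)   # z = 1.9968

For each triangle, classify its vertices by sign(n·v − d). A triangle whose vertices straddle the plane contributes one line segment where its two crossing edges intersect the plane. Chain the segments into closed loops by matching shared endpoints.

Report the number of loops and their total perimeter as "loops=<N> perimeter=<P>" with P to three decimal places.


Straddling triangles (10 of 20):
  (v1,v3,v2) [--+] → (0.3699, 0.26874, 1.9968)–(0.4572, 0, 1.9968)  len=0.2826
  (v3,v4,v2) [--+] → (0.1413, 0.434808, 1.9968)–(0.3699, 0.26874, 1.9968)  len=0.2826
  (v4,v5,v2) [--+] → (-0.1413, 0.434808, 1.9968)–(0.1413, 0.434808, 1.9968)  len=0.2826
  (v5,v6,v2) [--+] → (-0.3699, 0.26874, 1.9968)–(-0.1413, 0.434808, 1.9968)  len=0.2826
  (v6,v7,v2) [--+] → (-0.4572, 0, 1.9968)–(-0.3699, 0.26874, 1.9968)  len=0.2826
  (v7,v8,v2) [--+] → (-0.3699, -0.26874, 1.9968)–(-0.4572, 0, 1.9968)  len=0.2826
  (v8,v9,v2) [--+] → (-0.1413, -0.434808, 1.9968)–(-0.3699, -0.26874, 1.9968)  len=0.2826
  (v9,v10,v2) [--+] → (0.1413, -0.434808, 1.9968)–(-0.1413, -0.434808, 1.9968)  len=0.2826
  (v10,v11,v2) [--+] → (0.3699, -0.26874, 1.9968)–(0.1413, -0.434808, 1.9968)  len=0.2826
  (v11,v1,v2) [--+] → (0.4572, 0, 1.9968)–(0.3699, -0.26874, 1.9968)  len=0.2826

Chained into 1 loop(s):
  loop 1: 10 segments, perimeter = 2.8257
Total perimeter = 2.826

loops=1 perimeter=2.826


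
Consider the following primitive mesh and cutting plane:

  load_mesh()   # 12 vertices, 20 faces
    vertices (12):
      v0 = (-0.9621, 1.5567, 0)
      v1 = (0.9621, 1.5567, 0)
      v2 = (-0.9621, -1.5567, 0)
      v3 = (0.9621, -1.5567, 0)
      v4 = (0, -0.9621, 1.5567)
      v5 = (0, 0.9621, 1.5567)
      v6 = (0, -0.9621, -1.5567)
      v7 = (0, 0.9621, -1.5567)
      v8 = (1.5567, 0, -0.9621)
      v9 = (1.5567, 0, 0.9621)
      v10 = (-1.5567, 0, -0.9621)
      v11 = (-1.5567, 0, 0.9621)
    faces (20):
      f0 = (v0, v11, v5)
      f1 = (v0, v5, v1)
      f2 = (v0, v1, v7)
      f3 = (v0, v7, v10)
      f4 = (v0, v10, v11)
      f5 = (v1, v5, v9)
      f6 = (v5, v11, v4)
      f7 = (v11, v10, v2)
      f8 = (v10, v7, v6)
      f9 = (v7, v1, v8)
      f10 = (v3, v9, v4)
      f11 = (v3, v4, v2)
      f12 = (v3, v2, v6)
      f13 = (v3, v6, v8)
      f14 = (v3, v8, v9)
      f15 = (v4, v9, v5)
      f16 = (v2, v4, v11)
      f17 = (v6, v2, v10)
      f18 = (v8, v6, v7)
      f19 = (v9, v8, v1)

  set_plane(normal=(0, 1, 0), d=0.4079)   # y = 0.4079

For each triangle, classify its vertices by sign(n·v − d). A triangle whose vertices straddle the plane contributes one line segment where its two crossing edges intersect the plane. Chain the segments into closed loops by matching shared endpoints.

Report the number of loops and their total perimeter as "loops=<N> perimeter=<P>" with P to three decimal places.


loops=1 perimeter=9.532

Straddling triangles (10 of 20):
  (v0,v11,v5) [+-+] → (-1.4009, 0.4079, 0.710002)–(-0.896708, 0.4079, 1.21419)  len=0.7130
  (v0,v7,v10) [++-] → (-0.896708, 0.4079, -1.21419)–(-1.4009, 0.4079, -0.710002)  len=0.7130
  (v0,v10,v11) [+--] → (-1.4009, 0.4079, -0.710002)–(-1.4009, 0.4079, 0.710002)  len=1.4200
  (v1,v5,v9) [++-] → (0.896708, 0.4079, 1.21419)–(1.4009, 0.4079, 0.710002)  len=0.7130
  (v5,v11,v4) [+--] → (-0.896708, 0.4079, 1.21419)–(0, 0.4079, 1.5567)  len=0.9599
  (v10,v7,v6) [-+-] → (-0.896708, 0.4079, -1.21419)–(0, 0.4079, -1.5567)  len=0.9599
  (v7,v1,v8) [++-] → (1.4009, 0.4079, -0.710002)–(0.896708, 0.4079, -1.21419)  len=0.7130
  (v4,v9,v5) [--+] → (0.896708, 0.4079, 1.21419)–(0, 0.4079, 1.5567)  len=0.9599
  (v8,v6,v7) [--+] → (0, 0.4079, -1.5567)–(0.896708, 0.4079, -1.21419)  len=0.9599
  (v9,v8,v1) [--+] → (1.4009, 0.4079, -0.710002)–(1.4009, 0.4079, 0.710002)  len=1.4200

Chained into 1 loop(s):
  loop 1: 10 segments, perimeter = 9.5317
Total perimeter = 9.532
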